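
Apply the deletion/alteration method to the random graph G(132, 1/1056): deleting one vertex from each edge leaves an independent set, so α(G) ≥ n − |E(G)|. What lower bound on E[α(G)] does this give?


E[|E(G)|] = C(132, 2)·p = 8646 · (1/1056) = 131/16.
E[α(G)] ≥ n − E[|E(G)|] = 132 − 131/16 = 1981/16.
Numerically: ≈ 123.81250.
(This is only a lower bound; the true E[α(G)] may be larger.)

E[α(G)] ≥ 1981/16 ≈ 123.81250.


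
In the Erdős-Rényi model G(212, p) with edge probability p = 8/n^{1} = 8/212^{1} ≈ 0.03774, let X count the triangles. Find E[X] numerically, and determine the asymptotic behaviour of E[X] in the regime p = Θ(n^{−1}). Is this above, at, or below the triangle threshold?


Number of potential triangles: C(212, 3) = 1565620.
Each occurs with probability p³ ≈ (0.03774)³ ≈ 5.373563e-05.
By linearity: E[X] = C(212, 3)·p³ ≈ 1565620 · 5.373563e-05 ≈ 84.1296.
Here α = 1, so p = 8/n is exactly at the triangle threshold p ~ 1/n. Asymptotically E[X] → c³/6 = 8³/6 = 256/3 ≈ 85.3333, a bounded constant. In this regime the triangle count is asymptotically Poisson(c³/6).

E[X] ≈ 84.1296; in regime p = Θ(1/n^{1}) E[X] stays bounded (at the triangle threshold p ~ 1/n).


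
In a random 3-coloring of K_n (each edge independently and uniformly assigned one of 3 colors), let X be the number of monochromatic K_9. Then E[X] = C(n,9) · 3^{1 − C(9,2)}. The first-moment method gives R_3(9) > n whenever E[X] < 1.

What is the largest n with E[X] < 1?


We need C(n, 9) · 3^{1 − 36} < 1, i.e. C(n, 9) < 3^{36 − 1} = 50031545098999707.
Check values of n near the boundary:
  n = 296: C(296, 9) = 42513789098994080; 42513789098994080 < 50031545098999707? YES
  n = 297: C(297, 9) = 43842345008337645; 43842345008337645 < 50031545098999707? YES
  n = 298: C(298, 9) = 45207677551849890; 45207677551849890 < 50031545098999707? YES
  n = 299: C(299, 9) = 46610674441390059; 46610674441390059 < 50031545098999707? YES
  n = 300: C(300, 9) = 48052241692154700; 48052241692154700 < 50031545098999707? YES
  n = 301: C(301, 9) = 49533303936090975; 49533303936090975 < 50031545098999707? YES
  n = 302: C(302, 9) = 51054804739588650; 51054804739588650 < 50031545098999707? NO
The largest n with C(n, 9) < 50031545098999707 is n = 301 (where E[X] = 16511101312030325/16677181699666569 ≈ 0.99004). Hence R_3(9) > 301, i.e. R_3(9) ≥ 302.

Largest n = 301; hence R_3(9) > 301.


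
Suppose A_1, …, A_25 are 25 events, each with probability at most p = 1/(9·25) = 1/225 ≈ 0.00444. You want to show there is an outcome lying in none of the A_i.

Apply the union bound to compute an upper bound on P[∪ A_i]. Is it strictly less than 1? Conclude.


Union bound: P[∪_{i=1}^{25} A_i] ≤ Σ_i P[A_i] ≤ 25·p = 25·(1/225) = 1/9.
Numerically: 1/9 ≈ 0.11111.
Is 1/9 < 1? YES.
Since P[∪ A_i] ≤ 1/9 < 1, the complement has P[∩ A_i^c] ≥ 1 − 1/9 = 8/9 > 0, so some outcome avoids every A_i.

25·p = 1/9 ≈ 0.11111; existence CERTIFIED by the union bound.


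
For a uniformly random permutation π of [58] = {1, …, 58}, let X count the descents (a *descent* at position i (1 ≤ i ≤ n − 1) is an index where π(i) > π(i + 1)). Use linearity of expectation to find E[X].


Write X = Σ X_I over i = 1, …, 57, with X_I the indicator of one descent.
There are 57 indicators.
For each fixed i, the pair (π(i), π(i+1)) is a uniformly random ordered pair of distinct values from {1, …, 58}; by symmetry P[π(i) > π(i+1)] = 1/2.
By linearity: E[X] = 57 · (1/2) = (58 − 1) · (1/2) = 57/2 ≈ 28.500000.

E[X] = 57/2 = 28.500000.


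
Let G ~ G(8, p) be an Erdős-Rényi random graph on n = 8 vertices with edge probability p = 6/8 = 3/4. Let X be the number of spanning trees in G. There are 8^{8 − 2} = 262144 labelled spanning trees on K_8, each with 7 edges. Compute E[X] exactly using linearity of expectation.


K_8 has 8^{8 − 2} = 262144 labelled spanning trees.
For each such spanning tree H, let X_H = 1 if all 7 edges of H are present in G. Then P[X_H = 1] = p^{7} = (3/4)^{7} = 2187/16384.
By linearity of expectation: E[X] = Σ_H E[X_H] = 262144 · p^{7} = 262144 · 2187/16384 = 34992.
Numerically: E[X] ≈ 34992.

E[X] = 262144 · (3/4)^{7} = 34992 ≈ 34992.


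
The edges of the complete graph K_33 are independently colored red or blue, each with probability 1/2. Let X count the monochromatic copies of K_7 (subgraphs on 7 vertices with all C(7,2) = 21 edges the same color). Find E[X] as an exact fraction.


Let X = Σ_S X_S over the C(33, 7) = 4272048 subsets S of size 7, where X_S = 1 if the K_7 on S is monochromatic.
For a fixed S, the K_7 on S has C(7, 2) = 21 edges. P[all 21 edges red] = (1/2)^21, and likewise for blue, so P[monochromatic] = 2·(1/2)^21 = 2^{1 − 21} = 1/1048576.
Summing: E[X] = C(33, 7) · 2^{1 − 21} = 4272048 · 1/1048576 = 267003/65536.
Numerically: E[X] ≈ 4.0741.

E[X] = C(33,7)·2^(1−C(7,2)) = 267003/65536 ≈ 4.0741.


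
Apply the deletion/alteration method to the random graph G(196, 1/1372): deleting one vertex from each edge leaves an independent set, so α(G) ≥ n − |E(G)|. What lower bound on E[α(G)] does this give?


E[|E(G)|] = C(196, 2)·p = 19110 · (1/1372) = 195/14.
E[α(G)] ≥ n − E[|E(G)|] = 196 − 195/14 = 2549/14.
Numerically: ≈ 182.071429.
(This is only a lower bound; the true E[α(G)] may be larger.)

E[α(G)] ≥ 2549/14 ≈ 182.071429.


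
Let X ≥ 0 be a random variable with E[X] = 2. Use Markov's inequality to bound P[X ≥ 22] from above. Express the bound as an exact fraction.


μ = E[X] = 2, a = 22.
Markov: P[X ≥ 22] ≤ μ/a = (2)/22 = 1/11.
Numerically: ≈ 0.090909.
(Since a = 22 > μ = 2.000000, the bound 1/11 is < 1 and informative.)

P[X ≥ 22] ≤ 1/11 ≈ 0.090909.


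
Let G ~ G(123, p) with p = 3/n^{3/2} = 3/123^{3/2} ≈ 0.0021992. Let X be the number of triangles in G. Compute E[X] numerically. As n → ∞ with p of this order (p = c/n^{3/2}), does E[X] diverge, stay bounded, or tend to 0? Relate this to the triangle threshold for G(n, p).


Number of potential triangles: C(123, 3) = 302621.
Each occurs with probability p³ ≈ (0.0021992)³ ≈ 1.0636305e-08.
By linearity: E[X] = C(123, 3)·p³ ≈ 302621 · 1.0636305e-08 ≈ 0.00322.
Since α = 3/2 > 1, p = c/n^{3/2} = o(1/n) is below the triangle threshold p ~ 1/n. Asymptotically E[X] ~ (c³/6)·n^{3(1−α)} = (3³/6)·n^{-1.5} → 0, so by Markov's inequality G has no triangles w.h.p.

E[X] ≈ 0.00322; in regime p = Θ(1/n^{3/2}) E[X] tends to 0 (below the triangle threshold p ~ 1/n).


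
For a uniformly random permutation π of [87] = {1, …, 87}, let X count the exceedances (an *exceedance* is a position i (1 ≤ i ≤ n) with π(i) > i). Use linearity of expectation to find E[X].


Write X = Σ_{i=1}^{87} X_i, where X_i = 1_{π(i) > i}.
For each fixed i, π(i) is uniform over {1, …, 87} (marginal of a uniform permutation), so P[π(i) > i] = (n − i)/n. Summing: Σ_{i=1}^{87} (n − i)/n = (0 + 1 + … + 86)/87 = 87(87 − 1)/(2·87) = (87 − 1)/2.
Hence E[X] = Σ_{i=1}^{87} (87 − i)/87 = 43 ≈ 43.00000.

E[X] = 43 = 43.00000.


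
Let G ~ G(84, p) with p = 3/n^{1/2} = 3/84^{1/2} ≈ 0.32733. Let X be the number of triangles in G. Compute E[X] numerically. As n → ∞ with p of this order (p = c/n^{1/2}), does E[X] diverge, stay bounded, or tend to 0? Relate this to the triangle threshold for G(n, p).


Number of potential triangles: C(84, 3) = 95284.
Each occurs with probability p³ ≈ (0.32733)³ ≈ 3.5070732e-02.
By linearity: E[X] = C(84, 3)·p³ ≈ 95284 · 3.5070732e-02 ≈ 3341.67966.
Since α = 1/2 < 1, p = c/n^{1/2} ≫ 1/n is above the triangle threshold p ~ 1/n. Asymptotically E[X] ~ (c³/6)·n^{3(1−α)} = (3³/6)·n^{1.5} → ∞; triangles are abundant w.h.p.

E[X] ≈ 3341.67966; in regime p = Θ(1/n^{1/2}) E[X] diverges (above the triangle threshold p ~ 1/n).


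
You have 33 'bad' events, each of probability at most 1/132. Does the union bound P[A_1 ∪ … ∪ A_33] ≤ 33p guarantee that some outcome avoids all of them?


Union bound: P[∪_{i=1}^{33} A_i] ≤ Σ_i P[A_i] ≤ 33·p = 33·(1/132) = 1/4.
Numerically: 1/4 ≈ 0.250000.
Is 1/4 < 1? YES.
Since P[∪ A_i] ≤ 1/4 < 1, the complement has P[∩ A_i^c] ≥ 1 − 1/4 = 3/4 > 0, so some outcome avoids every A_i.

33·p = 1/4 ≈ 0.250000; existence CERTIFIED by the union bound.


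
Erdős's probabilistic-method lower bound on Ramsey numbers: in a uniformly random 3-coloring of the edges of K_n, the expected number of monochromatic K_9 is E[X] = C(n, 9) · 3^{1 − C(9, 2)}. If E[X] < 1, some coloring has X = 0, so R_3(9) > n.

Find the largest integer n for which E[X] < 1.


We need C(n, 9) · 3^{1 − 36} < 1, i.e. C(n, 9) < 3^{36 − 1} = 50031545098999707.
Check values of n near the boundary:
  n = 299: C(299, 9) = 46610674441390059; 46610674441390059 < 50031545098999707? YES
  n = 300: C(300, 9) = 48052241692154700; 48052241692154700 < 50031545098999707? YES
  n = 301: C(301, 9) = 49533303936090975; 49533303936090975 < 50031545098999707? YES
  n = 302: C(302, 9) = 51054804739588650; 51054804739588650 < 50031545098999707? NO
The largest n with C(n, 9) < 50031545098999707 is n = 301 (where E[X] = 16511101312030325/16677181699666569 ≈ 0.99004). Hence R_3(9) > 301, i.e. R_3(9) ≥ 302.

Largest n = 301; hence R_3(9) > 301.


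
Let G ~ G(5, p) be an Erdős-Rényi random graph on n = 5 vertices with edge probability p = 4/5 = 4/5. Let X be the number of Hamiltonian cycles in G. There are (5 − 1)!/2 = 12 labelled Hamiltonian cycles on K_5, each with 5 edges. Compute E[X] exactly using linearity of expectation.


K_5 has (5 − 1)!/2 = 12 labelled Hamiltonian cycles.
For each such Hamiltonian cycle H, let X_H = 1 if all 5 edges of H are present in G. Then P[X_H = 1] = p^{5} = (4/5)^{5} = 1024/3125.
By linearity of expectation: E[X] = Σ_H E[X_H] = 12 · p^{5} = 12 · 1024/3125 = 12288/3125.
Numerically: E[X] ≈ 3.93.

E[X] = 12 · (4/5)^{5} = 12288/3125 ≈ 3.93.


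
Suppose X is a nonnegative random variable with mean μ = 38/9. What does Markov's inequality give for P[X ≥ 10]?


μ = E[X] = 38/9, a = 10.
Markov: P[X ≥ 10] ≤ μ/a = (38/9)/10 = 19/45.
Numerically: ≈ 0.42222.
(Since a = 10 > μ = 4.22222, the bound 19/45 is < 1 and informative.)

P[X ≥ 10] ≤ 19/45 ≈ 0.42222.


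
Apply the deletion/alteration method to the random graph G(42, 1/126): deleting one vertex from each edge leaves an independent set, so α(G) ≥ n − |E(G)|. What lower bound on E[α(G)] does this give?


E[|E(G)|] = C(42, 2)·p = 861 · (1/126) = 41/6.
E[α(G)] ≥ n − E[|E(G)|] = 42 − 41/6 = 211/6.
Numerically: ≈ 35.16667.
(This is only a lower bound; the true E[α(G)] may be larger.)

E[α(G)] ≥ 211/6 ≈ 35.16667.


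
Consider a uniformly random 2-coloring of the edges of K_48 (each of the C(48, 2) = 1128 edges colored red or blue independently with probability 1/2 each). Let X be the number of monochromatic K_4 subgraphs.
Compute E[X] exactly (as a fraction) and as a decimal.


Let X = Σ_S X_S over the C(48, 4) = 194580 subsets S of size 4, where X_S = 1 if the K_4 on S is monochromatic.
For a fixed S, the K_4 on S has C(4, 2) = 6 edges. P[all 6 edges red] = (1/2)^6, and likewise for blue, so P[monochromatic] = 2·(1/2)^6 = 2^{1 − 6} = 1/32.
By linearity of expectation: E[X] = C(48, 4) · 2^{1 − 6} = 194580 · 1/32 = 48645/8.
Numerically: E[X] ≈ 6080.62500.

E[X] = C(48,4)·2^(1−C(4,2)) = 48645/8 ≈ 6080.62500.


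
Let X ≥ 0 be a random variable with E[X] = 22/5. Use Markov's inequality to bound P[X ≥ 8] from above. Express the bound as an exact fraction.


μ = E[X] = 22/5, a = 8.
Markov: P[X ≥ 8] ≤ μ/a = (22/5)/8 = 11/20.
Numerically: ≈ 0.550.
(Since a = 8 > μ = 4.400, the bound 11/20 is < 1 and informative.)

P[X ≥ 8] ≤ 11/20 ≈ 0.550.


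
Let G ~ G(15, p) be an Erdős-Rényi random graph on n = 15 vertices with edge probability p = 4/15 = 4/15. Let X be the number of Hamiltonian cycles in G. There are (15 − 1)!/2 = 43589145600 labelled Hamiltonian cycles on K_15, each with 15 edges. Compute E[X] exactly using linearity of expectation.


K_15 has (15 − 1)!/2 = 43589145600 labelled Hamiltonian cycles.
For each such Hamiltonian cycle H, let X_H = 1 if all 15 edges of H are present in G. Then P[X_H = 1] = p^{15} = (4/15)^{15} = 1073741824/437893890380859375.
By linearity of expectation: E[X] = Σ_H E[X_H] = 43589145600 · p^{15} = 43589145600 · 1073741824/437893890380859375 = 7704277975826432/72081298828125.
Numerically: E[X] ≈ 106.9.

E[X] = 43589145600 · (4/15)^{15} = 7704277975826432/72081298828125 ≈ 106.9.


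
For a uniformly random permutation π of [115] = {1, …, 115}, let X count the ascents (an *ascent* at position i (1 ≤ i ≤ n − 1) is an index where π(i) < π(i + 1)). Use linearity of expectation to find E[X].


Write X = Σ X_I over i = 1, …, 114, with X_I the indicator of one ascent.
There are 114 indicators.
For each fixed i, the pair (π(i), π(i+1)) is a uniformly random ordered pair of distinct values from {1, …, 115}; by symmetry P[π(i) < π(i+1)] = 1/2.
By linearity: E[X] = 114 · (1/2) = (115 − 1) · (1/2) = 57 ≈ 57.0000.

E[X] = 57 = 57.0000.


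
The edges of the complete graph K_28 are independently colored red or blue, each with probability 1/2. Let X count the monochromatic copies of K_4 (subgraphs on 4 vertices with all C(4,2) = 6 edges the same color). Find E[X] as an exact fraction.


Let X = Σ_S X_S over the C(28, 4) = 20475 subsets S of size 4, where X_S = 1 if the K_4 on S is monochromatic.
For a fixed S, the K_4 on S has C(4, 2) = 6 edges. P[all 6 edges red] = (1/2)^6, and likewise for blue, so P[monochromatic] = 2·(1/2)^6 = 2^{1 − 6} = 1/32.
Summing: E[X] = C(28, 4) · 2^{1 − 6} = 20475 · 1/32 = 20475/32.
Numerically: E[X] ≈ 639.844.

E[X] = C(28,4)·2^(1−C(4,2)) = 20475/32 ≈ 639.844.


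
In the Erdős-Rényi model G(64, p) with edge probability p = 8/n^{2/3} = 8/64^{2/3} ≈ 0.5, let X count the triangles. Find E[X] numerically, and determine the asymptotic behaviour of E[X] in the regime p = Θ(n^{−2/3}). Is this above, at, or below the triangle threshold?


Number of potential triangles: C(64, 3) = 41664.
Each occurs with probability p³ ≈ (0.5)³ ≈ 1.25000e-01.
By linearity: E[X] = C(64, 3)·p³ ≈ 41664 · 1.25000e-01 ≈ 5208.000.
Since α = 2/3 < 1, p = c/n^{2/3} ≫ 1/n is above the triangle threshold p ~ 1/n. Asymptotically E[X] ~ (c³/6)·n^{3(1−α)} = (8³/6)·n^{1} → ∞; triangles are abundant w.h.p.

E[X] ≈ 5208.000; in regime p = Θ(1/n^{2/3}) E[X] diverges (above the triangle threshold p ~ 1/n).


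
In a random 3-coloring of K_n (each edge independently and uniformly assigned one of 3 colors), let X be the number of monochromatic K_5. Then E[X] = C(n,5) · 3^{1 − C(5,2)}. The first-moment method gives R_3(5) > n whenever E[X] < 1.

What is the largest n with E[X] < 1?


We need C(n, 5) · 3^{1 − 10} < 1, i.e. C(n, 5) < 3^{10 − 1} = 19683.
Check values of n near the boundary:
  n = 18: C(18, 5) = 8568; 8568 < 19683? YES
  n = 19: C(19, 5) = 11628; 11628 < 19683? YES
  n = 20: C(20, 5) = 15504; 15504 < 19683? YES
  n = 21: C(21, 5) = 20349; 20349 < 19683? NO
  n = 22: C(22, 5) = 26334; 26334 < 19683? NO
The largest n with C(n, 5) < 19683 is n = 20 (where E[X] = 5168/6561 ≈ 0.787685). Hence R_3(5) > 20, i.e. R_3(5) ≥ 21.

Largest n = 20; hence R_3(5) > 20.


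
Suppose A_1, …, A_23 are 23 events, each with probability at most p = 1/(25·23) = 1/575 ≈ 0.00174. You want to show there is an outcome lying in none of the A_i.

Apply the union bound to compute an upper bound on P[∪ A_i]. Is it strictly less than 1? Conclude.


Union bound: P[∪_{i=1}^{23} A_i] ≤ Σ_i P[A_i] ≤ 23·p = 23·(1/575) = 1/25.
Numerically: 1/25 ≈ 0.04000.
Is 1/25 < 1? YES.
Since P[∪ A_i] ≤ 1/25 < 1, the complement has P[∩ A_i^c] ≥ 1 − 1/25 = 24/25 > 0, so some outcome avoids every A_i.

23·p = 1/25 ≈ 0.04000; existence CERTIFIED by the union bound.


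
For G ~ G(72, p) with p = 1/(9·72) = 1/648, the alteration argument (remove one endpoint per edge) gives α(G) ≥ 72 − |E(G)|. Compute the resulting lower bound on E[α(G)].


E[|E(G)|] = C(72, 2)·p = 2556 · (1/648) = 71/18.
E[α(G)] ≥ n − E[|E(G)|] = 72 − 71/18 = 1225/18.
Numerically: ≈ 68.05556.
(This is only a lower bound; the true E[α(G)] may be larger.)

E[α(G)] ≥ 1225/18 ≈ 68.05556.


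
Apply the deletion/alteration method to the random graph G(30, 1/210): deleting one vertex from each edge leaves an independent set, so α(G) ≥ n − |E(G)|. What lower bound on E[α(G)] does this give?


E[|E(G)|] = C(30, 2)·p = 435 · (1/210) = 29/14.
E[α(G)] ≥ n − E[|E(G)|] = 30 − 29/14 = 391/14.
Numerically: ≈ 27.92857.
(This is only a lower bound; the true E[α(G)] may be larger.)

E[α(G)] ≥ 391/14 ≈ 27.92857.


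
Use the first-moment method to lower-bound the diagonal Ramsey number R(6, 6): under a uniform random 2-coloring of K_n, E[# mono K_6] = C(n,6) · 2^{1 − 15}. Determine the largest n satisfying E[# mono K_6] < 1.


We need C(n, 6) · 2^{1 − 15} < 1, i.e. C(n, 6) < 2^{15 − 1} = 16384.
Check values of n near the boundary:
  n = 12: C(12, 6) = 924; 924 < 16384? YES
  n = 13: C(13, 6) = 1716; 1716 < 16384? YES
  n = 14: C(14, 6) = 3003; 3003 < 16384? YES
  n = 15: C(15, 6) = 5005; 5005 < 16384? YES
  n = 16: C(16, 6) = 8008; 8008 < 16384? YES
  n = 17: C(17, 6) = 12376; 12376 < 16384? YES
  n = 18: C(18, 6) = 18564; 18564 < 16384? NO
  n = 19: C(19, 6) = 27132; 27132 < 16384? NO
  n = 20: C(20, 6) = 38760; 38760 < 16384? NO
The largest n with C(n, 6) < 16384 is n = 17 (where E[X] = 1547/2048 ≈ 0.75537). Hence R(6, 6) > 17, i.e. R(6, 6) ≥ 18.

Largest n = 17; hence R(6, 6) > 17.


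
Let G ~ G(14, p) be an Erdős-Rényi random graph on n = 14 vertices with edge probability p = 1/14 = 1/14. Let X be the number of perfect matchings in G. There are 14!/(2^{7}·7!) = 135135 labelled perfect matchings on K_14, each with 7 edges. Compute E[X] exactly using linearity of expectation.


K_14 has 14!/(2^{7}·7!) = 135135 labelled perfect matchings.
For each such perfect matching H, let X_H = 1 if all 7 edges of H are present in G. Then P[X_H = 1] = p^{7} = (1/14)^{7} = 1/105413504.
Summing the indicators: E[X] = Σ_H E[X_H] = 135135 · p^{7} = 135135 · 1/105413504 = 19305/15059072.
Numerically: E[X] ≈ 0.00128.

E[X] = 135135 · (1/14)^{7} = 19305/15059072 ≈ 0.00128.


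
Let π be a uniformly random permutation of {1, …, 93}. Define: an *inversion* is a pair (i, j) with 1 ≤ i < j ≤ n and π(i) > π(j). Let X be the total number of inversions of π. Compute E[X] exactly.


Write X = Σ X_I over the C(93, 2) = 4278 pairs i < j, with X_I the indicator of one inversion.
There are 4278 indicators.
For each fixed pair i < j, the values π(i) and π(j) are two distinct elements of {1, …, 93} in uniformly random order; by symmetry P[π(i) > π(j)] = 1/2.
By linearity: E[X] = 4278 · (1/2) = C(93, 2) · (1/2) = 4278/2 = 2139 ≈ 2139.0000.

E[X] = 2139 = 2139.0000.


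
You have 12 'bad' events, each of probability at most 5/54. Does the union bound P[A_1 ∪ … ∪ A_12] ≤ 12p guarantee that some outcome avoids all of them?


Union bound: P[∪_{i=1}^{12} A_i] ≤ Σ_i P[A_i] ≤ 12·p = 12·(5/54) = 10/9.
Numerically: 10/9 ≈ 1.111.
Is 10/9 < 1? NO.
Since the bound 10/9 is ≥ 1, the union bound is uninformative here; it does NOT by itself certify existence.

12·p = 10/9 ≈ 1.111; existence NOT certified by the union bound.


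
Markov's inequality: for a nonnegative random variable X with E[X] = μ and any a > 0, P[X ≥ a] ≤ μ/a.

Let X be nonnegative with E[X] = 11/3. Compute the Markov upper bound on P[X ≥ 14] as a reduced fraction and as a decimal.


μ = E[X] = 11/3, a = 14.
Markov: P[X ≥ 14] ≤ μ/a = (11/3)/14 = 11/42.
Numerically: ≈ 0.262.
(Since a = 14 > μ = 3.667, the bound 11/42 is < 1 and informative.)

P[X ≥ 14] ≤ 11/42 ≈ 0.262.


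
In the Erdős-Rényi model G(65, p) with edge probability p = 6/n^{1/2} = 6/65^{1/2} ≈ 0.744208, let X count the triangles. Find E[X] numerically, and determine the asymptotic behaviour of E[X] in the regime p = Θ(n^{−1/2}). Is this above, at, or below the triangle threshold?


Number of potential triangles: C(65, 3) = 43680.
Each occurs with probability p³ ≈ (0.744208)³ ≈ 4.12176964e-01.
By linearity: E[X] = C(65, 3)·p³ ≈ 43680 · 4.12176964e-01 ≈ 18003.889795.
Since α = 1/2 < 1, p = c/n^{1/2} ≫ 1/n is above the triangle threshold p ~ 1/n. Asymptotically E[X] ~ (c³/6)·n^{3(1−α)} = (6³/6)·n^{1.5} → ∞; triangles are abundant w.h.p.

E[X] ≈ 18003.889795; in regime p = Θ(1/n^{1/2}) E[X] diverges (above the triangle threshold p ~ 1/n).


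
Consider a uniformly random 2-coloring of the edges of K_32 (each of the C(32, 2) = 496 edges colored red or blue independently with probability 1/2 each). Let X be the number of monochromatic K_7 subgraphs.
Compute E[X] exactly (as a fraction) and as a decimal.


Let X = Σ_S X_S over the C(32, 7) = 3365856 subsets S of size 7, where X_S = 1 if the K_7 on S is monochromatic.
For a fixed S, the K_7 on S has C(7, 2) = 21 edges. P[all 21 edges red] = (1/2)^21, and likewise for blue, so P[monochromatic] = 2·(1/2)^21 = 2^{1 − 21} = 1/1048576.
Summing: E[X] = C(32, 7) · 2^{1 − 21} = 3365856 · 1/1048576 = 105183/32768.
Numerically: E[X] ≈ 3.20993.

E[X] = C(32,7)·2^(1−C(7,2)) = 105183/32768 ≈ 3.20993.


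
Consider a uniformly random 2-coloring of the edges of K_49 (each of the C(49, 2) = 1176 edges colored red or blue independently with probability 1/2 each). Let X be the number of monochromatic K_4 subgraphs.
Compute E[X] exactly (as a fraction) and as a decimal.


Let X = Σ_S X_S over the C(49, 4) = 211876 subsets S of size 4, where X_S = 1 if the K_4 on S is monochromatic.
For a fixed S, the K_4 on S has C(4, 2) = 6 edges. P[all 6 edges red] = (1/2)^6, and likewise for blue, so P[monochromatic] = 2·(1/2)^6 = 2^{1 − 6} = 1/32.
Summing: E[X] = C(49, 4) · 2^{1 − 6} = 211876 · 1/32 = 52969/8.
Numerically: E[X] ≈ 6621.125000.

E[X] = C(49,4)·2^(1−C(4,2)) = 52969/8 ≈ 6621.125000.


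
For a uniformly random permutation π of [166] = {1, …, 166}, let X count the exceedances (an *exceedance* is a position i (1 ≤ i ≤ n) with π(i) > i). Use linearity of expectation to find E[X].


Write X = Σ_{i=1}^{166} X_i, where X_i = 1_{π(i) > i}.
For each fixed i, π(i) is uniform over {1, …, 166} (marginal of a uniform permutation), so P[π(i) > i] = (n − i)/n. Summing: Σ_{i=1}^{166} (n − i)/n = (0 + 1 + … + 165)/166 = 166(166 − 1)/(2·166) = (166 − 1)/2.
Hence E[X] = Σ_{i=1}^{166} (166 − i)/166 = 165/2 ≈ 82.500.

E[X] = 165/2 = 82.500.


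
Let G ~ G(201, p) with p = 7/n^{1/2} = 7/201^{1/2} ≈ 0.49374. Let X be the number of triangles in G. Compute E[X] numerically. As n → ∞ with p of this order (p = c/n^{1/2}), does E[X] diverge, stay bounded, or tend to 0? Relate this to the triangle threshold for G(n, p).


Number of potential triangles: C(201, 3) = 1333300.
Each occurs with probability p³ ≈ (0.49374)³ ≈ 1.2036495e-01.
By linearity: E[X] = C(201, 3)·p³ ≈ 1333300 · 1.2036495e-01 ≈ 160482.58567.
Since α = 1/2 < 1, p = c/n^{1/2} ≫ 1/n is above the triangle threshold p ~ 1/n. Asymptotically E[X] ~ (c³/6)·n^{3(1−α)} = (7³/6)·n^{1.5} → ∞; triangles are abundant w.h.p.

E[X] ≈ 160482.58567; in regime p = Θ(1/n^{1/2}) E[X] diverges (above the triangle threshold p ~ 1/n).


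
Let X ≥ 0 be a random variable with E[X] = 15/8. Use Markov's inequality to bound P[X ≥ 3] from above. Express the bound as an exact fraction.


μ = E[X] = 15/8, a = 3.
Markov: P[X ≥ 3] ≤ μ/a = (15/8)/3 = 5/8.
Numerically: ≈ 0.625000.
(Since a = 3 > μ = 1.875000, the bound 5/8 is < 1 and informative.)

P[X ≥ 3] ≤ 5/8 ≈ 0.625000.


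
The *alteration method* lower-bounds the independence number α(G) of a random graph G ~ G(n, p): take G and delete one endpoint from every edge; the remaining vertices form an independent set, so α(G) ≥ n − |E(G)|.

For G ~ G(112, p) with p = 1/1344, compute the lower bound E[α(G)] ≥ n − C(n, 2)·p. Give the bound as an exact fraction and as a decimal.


E[|E(G)|] = C(112, 2)·p = 6216 · (1/1344) = 37/8.
E[α(G)] ≥ n − E[|E(G)|] = 112 − 37/8 = 859/8.
Numerically: ≈ 107.3750.
(This is only a lower bound; the true E[α(G)] may be larger.)

E[α(G)] ≥ 859/8 ≈ 107.3750.


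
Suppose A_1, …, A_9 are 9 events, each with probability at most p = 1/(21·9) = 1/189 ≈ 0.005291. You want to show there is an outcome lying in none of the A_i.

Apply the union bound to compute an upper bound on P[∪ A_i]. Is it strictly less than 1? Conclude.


Union bound: P[∪_{i=1}^{9} A_i] ≤ Σ_i P[A_i] ≤ 9·p = 9·(1/189) = 1/21.
Numerically: 1/21 ≈ 0.047619.
Is 1/21 < 1? YES.
Since P[∪ A_i] ≤ 1/21 < 1, the complement has P[∩ A_i^c] ≥ 1 − 1/21 = 20/21 > 0, so some outcome avoids every A_i.

9·p = 1/21 ≈ 0.047619; existence CERTIFIED by the union bound.


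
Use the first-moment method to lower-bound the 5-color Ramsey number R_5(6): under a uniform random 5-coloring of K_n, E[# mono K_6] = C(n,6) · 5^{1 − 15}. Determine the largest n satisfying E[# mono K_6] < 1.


We need C(n, 6) · 5^{1 − 15} < 1, i.e. C(n, 6) < 5^{15 − 1} = 6103515625.
Check values of n near the boundary:
  n = 129: C(129, 6) = 5688177600; 5688177600 < 6103515625? YES
  n = 130: C(130, 6) = 5963412000; 5963412000 < 6103515625? YES
  n = 131: C(131, 6) = 6249655776; 6249655776 < 6103515625? NO
  n = 132: C(132, 6) = 6547258432; 6547258432 < 6103515625? NO
The largest n with C(n, 6) < 6103515625 is n = 130 (where E[X] = 47707296/48828125 ≈ 0.9770). Hence R_5(6) > 130, i.e. R_5(6) ≥ 131.

Largest n = 130; hence R_5(6) > 130.


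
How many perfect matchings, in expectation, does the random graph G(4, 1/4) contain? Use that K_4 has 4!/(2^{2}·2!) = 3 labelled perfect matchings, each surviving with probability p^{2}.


K_4 has 4!/(2^{2}·2!) = 3 labelled perfect matchings.
For each such perfect matching H, let X_H = 1 if all 2 edges of H are present in G. Then P[X_H = 1] = p^{2} = (1/4)^{2} = 1/16.
By linearity: E[X] = Σ_H E[X_H] = 3 · p^{2} = 3 · 1/16 = 3/16.
Numerically: E[X] ≈ 0.188.

E[X] = 3 · (1/4)^{2} = 3/16 ≈ 0.188.


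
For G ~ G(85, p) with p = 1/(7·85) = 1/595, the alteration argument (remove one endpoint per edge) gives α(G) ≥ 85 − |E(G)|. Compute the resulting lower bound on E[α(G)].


E[|E(G)|] = C(85, 2)·p = 3570 · (1/595) = 6.
E[α(G)] ≥ n − E[|E(G)|] = 85 − 6 = 79.
Numerically: ≈ 79.000000.
(This is only a lower bound; the true E[α(G)] may be larger.)

E[α(G)] ≥ 79 ≈ 79.000000.


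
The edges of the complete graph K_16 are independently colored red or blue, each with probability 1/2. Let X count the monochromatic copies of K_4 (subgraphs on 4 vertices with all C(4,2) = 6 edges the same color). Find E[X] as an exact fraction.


Let X = Σ_S X_S over the C(16, 4) = 1820 subsets S of size 4, where X_S = 1 if the K_4 on S is monochromatic.
For a fixed S, the K_4 on S has C(4, 2) = 6 edges. P[all 6 edges red] = (1/2)^6, and likewise for blue, so P[monochromatic] = 2·(1/2)^6 = 2^{1 − 6} = 1/32.
By linearity of expectation: E[X] = C(16, 4) · 2^{1 − 6} = 1820 · 1/32 = 455/8.
Numerically: E[X] ≈ 56.87500.

E[X] = C(16,4)·2^(1−C(4,2)) = 455/8 ≈ 56.87500.


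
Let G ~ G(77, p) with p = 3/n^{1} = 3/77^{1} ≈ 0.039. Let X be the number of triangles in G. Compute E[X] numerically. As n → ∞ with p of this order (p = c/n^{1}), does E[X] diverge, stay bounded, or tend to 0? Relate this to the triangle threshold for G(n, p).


Number of potential triangles: C(77, 3) = 73150.
Each occurs with probability p³ ≈ (0.039)³ ≈ 5.91414e-05.
By linearity: E[X] = C(77, 3)·p³ ≈ 73150 · 5.91414e-05 ≈ 4.326.
Here α = 1, so p = 3/n is exactly at the triangle threshold p ~ 1/n. Asymptotically E[X] → c³/6 = 3³/6 = 9/2 ≈ 4.500, a bounded constant. In this regime the triangle count is asymptotically Poisson(c³/6).

E[X] ≈ 4.326; in regime p = Θ(1/n^{1}) E[X] stays bounded (at the triangle threshold p ~ 1/n).


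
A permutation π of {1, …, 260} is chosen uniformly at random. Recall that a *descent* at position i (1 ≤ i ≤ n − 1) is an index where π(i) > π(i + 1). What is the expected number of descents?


Write X = Σ X_I over i = 1, …, 259, with X_I the indicator of one descent.
There are 259 indicators.
For each fixed i, the pair (π(i), π(i+1)) is a uniformly random ordered pair of distinct values from {1, …, 260}; by symmetry P[π(i) > π(i+1)] = 1/2.
By linearity: E[X] = 259 · (1/2) = (260 − 1) · (1/2) = 259/2 ≈ 129.50000.

E[X] = 259/2 = 129.50000.


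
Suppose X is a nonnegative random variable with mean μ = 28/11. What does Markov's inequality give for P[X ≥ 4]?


μ = E[X] = 28/11, a = 4.
Markov: P[X ≥ 4] ≤ μ/a = (28/11)/4 = 7/11.
Numerically: ≈ 0.6364.
(Since a = 4 > μ = 2.5455, the bound 7/11 is < 1 and informative.)

P[X ≥ 4] ≤ 7/11 ≈ 0.6364.


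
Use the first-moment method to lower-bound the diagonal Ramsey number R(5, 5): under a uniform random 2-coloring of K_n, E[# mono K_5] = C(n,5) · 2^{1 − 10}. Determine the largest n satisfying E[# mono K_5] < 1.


We need C(n, 5) · 2^{1 − 10} < 1, i.e. C(n, 5) < 2^{10 − 1} = 512.
Check values of n near the boundary:
  n = 9: C(9, 5) = 126; 126 < 512? YES
  n = 10: C(10, 5) = 252; 252 < 512? YES
  n = 11: C(11, 5) = 462; 462 < 512? YES
  n = 12: C(12, 5) = 792; 792 < 512? NO
  n = 13: C(13, 5) = 1287; 1287 < 512? NO
The largest n with C(n, 5) < 512 is n = 11 (where E[X] = 231/256 ≈ 0.902344). Hence R(5, 5) > 11, i.e. R(5, 5) ≥ 12.

Largest n = 11; hence R(5, 5) > 11.


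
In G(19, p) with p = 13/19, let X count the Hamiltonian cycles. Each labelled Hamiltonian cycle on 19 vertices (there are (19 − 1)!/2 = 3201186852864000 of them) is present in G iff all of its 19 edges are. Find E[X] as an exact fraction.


K_19 has (19 − 1)!/2 = 3201186852864000 labelled Hamiltonian cycles.
For each such Hamiltonian cycle H, let X_H = 1 if all 19 edges of H are present in G. Then P[X_H = 1] = p^{19} = (13/19)^{19} = 1461920290375446110677/1978419655660313589123979.
Summing the indicators: E[X] = Σ_H E[X_H] = 3201186852864000 · p^{19} = 3201186852864000 · 1461920290375446110677/1978419655660313589123979 = 4679880013484999364018134658428928000/1978419655660313589123979.
Numerically: E[X] ≈ 2.36546e+12.

E[X] = 3201186852864000 · (13/19)^{19} = 4679880013484999364018134658428928000/1978419655660313589123979 ≈ 2.36546e+12.


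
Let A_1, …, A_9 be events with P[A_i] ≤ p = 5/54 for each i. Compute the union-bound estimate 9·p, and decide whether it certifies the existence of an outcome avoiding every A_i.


Union bound: P[∪_{i=1}^{9} A_i] ≤ Σ_i P[A_i] ≤ 9·p = 9·(5/54) = 5/6.
Numerically: 5/6 ≈ 0.83333.
Is 5/6 < 1? YES.
Since P[∪ A_i] ≤ 5/6 < 1, the complement has P[∩ A_i^c] ≥ 1 − 5/6 = 1/6 > 0, so some outcome avoids every A_i.

9·p = 5/6 ≈ 0.83333; existence CERTIFIED by the union bound.


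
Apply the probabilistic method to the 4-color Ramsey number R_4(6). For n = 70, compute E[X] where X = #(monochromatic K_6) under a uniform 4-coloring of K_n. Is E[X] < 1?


E[X] = C(70, 6) · 4^{1 − 15} = 131115985 · 4^{−14} = 131115985/268435456.
As a reduced fraction: E[X] = 131115985/268435456 ≈ 0.488.
Is E[X] < 1? YES.
Since E[X] < 1, there exists a 4-coloring of K_{70} with no monochromatic K_6; hence R_4(6) > 70.

E[X] = 131115985/268435456 ≈ 0.488; E[X] < 1, so R_4(6) > 70.


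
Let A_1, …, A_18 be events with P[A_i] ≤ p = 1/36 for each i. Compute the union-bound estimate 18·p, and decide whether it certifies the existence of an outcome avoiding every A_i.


Union bound: P[∪_{i=1}^{18} A_i] ≤ Σ_i P[A_i] ≤ 18·p = 18·(1/36) = 1/2.
Numerically: 1/2 ≈ 0.50000.
Is 1/2 < 1? YES.
Since P[∪ A_i] ≤ 1/2 < 1, the complement has P[∩ A_i^c] ≥ 1 − 1/2 = 1/2 > 0, so some outcome avoids every A_i.

18·p = 1/2 ≈ 0.50000; existence CERTIFIED by the union bound.


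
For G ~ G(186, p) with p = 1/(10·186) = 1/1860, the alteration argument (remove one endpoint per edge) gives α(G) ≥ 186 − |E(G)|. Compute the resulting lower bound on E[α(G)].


E[|E(G)|] = C(186, 2)·p = 17205 · (1/1860) = 37/4.
E[α(G)] ≥ n − E[|E(G)|] = 186 − 37/4 = 707/4.
Numerically: ≈ 176.750.
(This is only a lower bound; the true E[α(G)] may be larger.)

E[α(G)] ≥ 707/4 ≈ 176.750.


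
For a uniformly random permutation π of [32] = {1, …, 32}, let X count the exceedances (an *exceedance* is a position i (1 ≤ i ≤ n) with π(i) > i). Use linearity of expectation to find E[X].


Write X = Σ_{i=1}^{32} X_i, where X_i = 1_{π(i) > i}.
For each fixed i, π(i) is uniform over {1, …, 32} (marginal of a uniform permutation), so P[π(i) > i] = (n − i)/n. Summing: Σ_{i=1}^{32} (n − i)/n = (0 + 1 + … + 31)/32 = 32(32 − 1)/(2·32) = (32 − 1)/2.
Hence E[X] = Σ_{i=1}^{32} (32 − i)/32 = 31/2 ≈ 15.500.

E[X] = 31/2 = 15.500.


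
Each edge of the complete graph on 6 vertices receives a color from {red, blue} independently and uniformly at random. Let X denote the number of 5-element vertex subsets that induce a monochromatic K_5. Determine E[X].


Let X = Σ_S X_S over the C(6, 5) = 6 subsets S of size 5, where X_S = 1 if the K_5 on S is monochromatic.
For a fixed S, the K_5 on S has C(5, 2) = 10 edges. P[all 10 edges red] = (1/2)^10, and likewise for blue, so P[monochromatic] = 2·(1/2)^10 = 2^{1 − 10} = 1/512.
Summing: E[X] = C(6, 5) · 2^{1 − 10} = 6 · 1/512 = 3/256.
Numerically: E[X] ≈ 0.0117.

E[X] = C(6,5)·2^(1−C(5,2)) = 3/256 ≈ 0.0117.


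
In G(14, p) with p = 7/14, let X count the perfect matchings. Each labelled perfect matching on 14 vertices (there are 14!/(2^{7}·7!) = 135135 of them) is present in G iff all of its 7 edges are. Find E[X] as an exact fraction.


K_14 has 14!/(2^{7}·7!) = 135135 labelled perfect matchings.
For each such perfect matching H, let X_H = 1 if all 7 edges of H are present in G. Then P[X_H = 1] = p^{7} = (1/2)^{7} = 1/128.
By linearity: E[X] = Σ_H E[X_H] = 135135 · p^{7} = 135135 · 1/128 = 135135/128.
Numerically: E[X] ≈ 1055.7.

E[X] = 135135 · (1/2)^{7} = 135135/128 ≈ 1055.7.


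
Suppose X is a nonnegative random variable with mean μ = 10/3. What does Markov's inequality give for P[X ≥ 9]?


μ = E[X] = 10/3, a = 9.
Markov: P[X ≥ 9] ≤ μ/a = (10/3)/9 = 10/27.
Numerically: ≈ 0.3704.
(Since a = 9 > μ = 3.3333, the bound 10/27 is < 1 and informative.)

P[X ≥ 9] ≤ 10/27 ≈ 0.3704.


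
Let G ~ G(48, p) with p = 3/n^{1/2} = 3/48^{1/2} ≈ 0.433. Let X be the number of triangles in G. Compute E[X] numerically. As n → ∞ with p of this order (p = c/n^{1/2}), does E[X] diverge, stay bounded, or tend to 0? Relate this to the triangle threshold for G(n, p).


Number of potential triangles: C(48, 3) = 17296.
Each occurs with probability p³ ≈ (0.433)³ ≈ 8.118988e-02.
By linearity: E[X] = C(48, 3)·p³ ≈ 17296 · 8.118988e-02 ≈ 1404.2602.
Since α = 1/2 < 1, p = c/n^{1/2} ≫ 1/n is above the triangle threshold p ~ 1/n. Asymptotically E[X] ~ (c³/6)·n^{3(1−α)} = (3³/6)·n^{1.5} → ∞; triangles are abundant w.h.p.

E[X] ≈ 1404.2602; in regime p = Θ(1/n^{1/2}) E[X] diverges (above the triangle threshold p ~ 1/n).


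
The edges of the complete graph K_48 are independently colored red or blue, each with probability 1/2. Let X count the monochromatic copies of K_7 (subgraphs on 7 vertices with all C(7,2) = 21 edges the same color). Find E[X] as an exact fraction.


Let X = Σ_S X_S over the C(48, 7) = 73629072 subsets S of size 7, where X_S = 1 if the K_7 on S is monochromatic.
For a fixed S, the K_7 on S has C(7, 2) = 21 edges. P[all 21 edges red] = (1/2)^21, and likewise for blue, so P[monochromatic] = 2·(1/2)^21 = 2^{1 − 21} = 1/1048576.
By linearity: E[X] = C(48, 7) · 2^{1 − 21} = 73629072 · 1/1048576 = 4601817/65536.
Numerically: E[X] ≈ 70.2182.

E[X] = C(48,7)·2^(1−C(7,2)) = 4601817/65536 ≈ 70.2182.


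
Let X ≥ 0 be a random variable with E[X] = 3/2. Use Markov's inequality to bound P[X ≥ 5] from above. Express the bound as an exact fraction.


μ = E[X] = 3/2, a = 5.
Markov: P[X ≥ 5] ≤ μ/a = (3/2)/5 = 3/10.
Numerically: ≈ 0.300000.
(Since a = 5 > μ = 1.500000, the bound 3/10 is < 1 and informative.)

P[X ≥ 5] ≤ 3/10 ≈ 0.300000.


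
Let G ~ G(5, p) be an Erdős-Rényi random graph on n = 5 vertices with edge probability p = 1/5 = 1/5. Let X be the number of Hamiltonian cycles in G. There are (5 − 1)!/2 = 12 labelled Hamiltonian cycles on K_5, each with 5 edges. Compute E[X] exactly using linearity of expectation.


K_5 has (5 − 1)!/2 = 12 labelled Hamiltonian cycles.
For each such Hamiltonian cycle H, let X_H = 1 if all 5 edges of H are present in G. Then P[X_H = 1] = p^{5} = (1/5)^{5} = 1/3125.
By linearity: E[X] = Σ_H E[X_H] = 12 · p^{5} = 12 · 1/3125 = 12/3125.
Numerically: E[X] ≈ 0.00384.

E[X] = 12 · (1/5)^{5} = 12/3125 ≈ 0.00384.


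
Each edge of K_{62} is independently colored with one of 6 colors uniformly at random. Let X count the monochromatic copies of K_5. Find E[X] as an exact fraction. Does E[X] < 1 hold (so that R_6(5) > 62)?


E[X] = C(62, 5) · 6^{1 − 10} = 6471002 · 6^{−9} = 6471002/10077696.
As a reduced fraction: E[X] = 3235501/5038848 ≈ 0.64211.
Is E[X] < 1? YES.
Since E[X] < 1, there exists a 6-coloring of K_{62} with no monochromatic K_5; hence R_6(5) > 62.

E[X] = 3235501/5038848 ≈ 0.64211; E[X] < 1, so R_6(5) > 62.


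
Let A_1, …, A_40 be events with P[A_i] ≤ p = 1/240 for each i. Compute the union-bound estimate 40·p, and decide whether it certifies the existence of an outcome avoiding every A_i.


Union bound: P[∪_{i=1}^{40} A_i] ≤ Σ_i P[A_i] ≤ 40·p = 40·(1/240) = 1/6.
Numerically: 1/6 ≈ 0.16667.
Is 1/6 < 1? YES.
Since P[∪ A_i] ≤ 1/6 < 1, the complement has P[∩ A_i^c] ≥ 1 − 1/6 = 5/6 > 0, so some outcome avoids every A_i.

40·p = 1/6 ≈ 0.16667; existence CERTIFIED by the union bound.


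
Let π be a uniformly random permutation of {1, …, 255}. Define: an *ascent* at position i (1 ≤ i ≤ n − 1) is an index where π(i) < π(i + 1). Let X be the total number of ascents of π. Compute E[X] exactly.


Write X = Σ X_I over i = 1, …, 254, with X_I the indicator of one ascent.
There are 254 indicators.
For each fixed i, the pair (π(i), π(i+1)) is a uniformly random ordered pair of distinct values from {1, …, 255}; by symmetry P[π(i) < π(i+1)] = 1/2.
By linearity: E[X] = 254 · (1/2) = (255 − 1) · (1/2) = 127 ≈ 127.00000.

E[X] = 127 = 127.00000.


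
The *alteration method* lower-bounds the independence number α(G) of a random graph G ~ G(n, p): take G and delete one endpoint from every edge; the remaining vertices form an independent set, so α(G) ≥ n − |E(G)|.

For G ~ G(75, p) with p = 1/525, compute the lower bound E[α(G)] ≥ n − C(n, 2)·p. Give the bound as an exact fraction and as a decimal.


E[|E(G)|] = C(75, 2)·p = 2775 · (1/525) = 37/7.
E[α(G)] ≥ n − E[|E(G)|] = 75 − 37/7 = 488/7.
Numerically: ≈ 69.71429.
(This is only a lower bound; the true E[α(G)] may be larger.)

E[α(G)] ≥ 488/7 ≈ 69.71429.


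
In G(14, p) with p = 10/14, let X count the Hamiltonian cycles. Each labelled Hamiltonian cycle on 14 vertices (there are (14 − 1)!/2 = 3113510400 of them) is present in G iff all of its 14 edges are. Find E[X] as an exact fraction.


K_14 has (14 − 1)!/2 = 3113510400 labelled Hamiltonian cycles.
For each such Hamiltonian cycle H, let X_H = 1 if all 14 edges of H are present in G. Then P[X_H = 1] = p^{14} = (5/7)^{14} = 6103515625/678223072849.
Summing the indicators: E[X] = Σ_H E[X_H] = 3113510400 · p^{14} = 3113510400 · 6103515625/678223072849 = 2714765625000000000/96889010407.
Numerically: E[X] ≈ 2.802e+07.

E[X] = 3113510400 · (5/7)^{14} = 2714765625000000000/96889010407 ≈ 2.802e+07.
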